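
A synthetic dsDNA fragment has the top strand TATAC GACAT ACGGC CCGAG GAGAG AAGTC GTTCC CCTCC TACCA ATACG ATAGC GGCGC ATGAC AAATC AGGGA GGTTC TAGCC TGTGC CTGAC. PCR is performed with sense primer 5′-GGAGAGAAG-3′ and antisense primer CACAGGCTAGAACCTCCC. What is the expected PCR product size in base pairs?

70 bp

Forward primer GGAGAGAAG is found on the top strand at positions 20–28.
The reverse primer's reverse complement is GGGAGGTTCTAGCCTGTG, which matches the template at positions 72–89.
The product runs from position 20 to position 89, so its length is 89 − 20 + 1 = 70 bp.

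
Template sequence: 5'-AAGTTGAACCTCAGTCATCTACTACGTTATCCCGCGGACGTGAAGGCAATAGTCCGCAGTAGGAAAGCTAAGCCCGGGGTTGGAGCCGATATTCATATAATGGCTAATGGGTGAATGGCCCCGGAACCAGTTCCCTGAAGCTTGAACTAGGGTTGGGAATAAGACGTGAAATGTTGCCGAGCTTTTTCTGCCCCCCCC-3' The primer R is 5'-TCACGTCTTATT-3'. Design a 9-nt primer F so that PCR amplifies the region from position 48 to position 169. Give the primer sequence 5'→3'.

5'-AATAGTCCG-3'

The reverse primer's reverse complement AATAAGACGTGA matches the template at positions 158–169; the product starts at position 48.
The forward primer is identical to the top strand over positions 48–56: AATAGTCCG.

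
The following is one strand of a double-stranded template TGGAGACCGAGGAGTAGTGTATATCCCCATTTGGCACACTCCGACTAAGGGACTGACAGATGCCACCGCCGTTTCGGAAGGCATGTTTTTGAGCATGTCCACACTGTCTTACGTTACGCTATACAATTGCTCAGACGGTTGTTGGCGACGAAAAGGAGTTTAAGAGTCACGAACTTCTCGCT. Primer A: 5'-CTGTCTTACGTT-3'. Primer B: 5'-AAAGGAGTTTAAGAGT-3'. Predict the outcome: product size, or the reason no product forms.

Primer A (CTGTCTTACGTT) matches the top strand at positions 104–115 (3' end points downstream).
Primer B (AAAGGAGTTTAAGAGT) also matches the top strand directly, at positions 152–167 — its reverse complement ACTCTTAAACTCCTTT is not present.
Both primers anneal to the bottom strand with 3' ends pointing the same way, so neither can prime synthesis back toward the other.

No product — both primers anneal to the same strand and extend in the same direction.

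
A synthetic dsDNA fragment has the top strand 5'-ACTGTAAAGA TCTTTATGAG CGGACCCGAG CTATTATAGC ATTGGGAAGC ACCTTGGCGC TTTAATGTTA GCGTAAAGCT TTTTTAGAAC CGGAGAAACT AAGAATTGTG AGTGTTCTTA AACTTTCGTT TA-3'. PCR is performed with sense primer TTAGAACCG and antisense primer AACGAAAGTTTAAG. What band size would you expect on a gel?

47 bp

Scanning the template, TTAGAACCG occurs at positions 84–92; this primer anneals to the bottom strand there with its 3' end pointing downstream.
Reverse complement of the reverse primer: CTTAAACTTTCGTT. This occurs on the top strand at positions 117–130.
Product length = (reverse-primer end) − (forward-primer start) + 1 = 130 − 84 + 1 = 47 bp.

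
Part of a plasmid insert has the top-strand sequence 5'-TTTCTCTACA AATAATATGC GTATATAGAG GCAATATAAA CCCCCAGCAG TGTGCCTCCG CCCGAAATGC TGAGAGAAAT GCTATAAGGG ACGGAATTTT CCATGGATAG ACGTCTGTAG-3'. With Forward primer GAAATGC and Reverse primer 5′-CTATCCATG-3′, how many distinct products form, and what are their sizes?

Two products: 47 bp, 35 bp

The forward primer GAAATGC matches the top strand at positions 64–70, 76–82.
The reverse primer's reverse complement is CATGGATAG, matching at positions 102–110.
Each forward site pairs with the reverse site to give a product ending at position 110: sizes 47, 35 bp.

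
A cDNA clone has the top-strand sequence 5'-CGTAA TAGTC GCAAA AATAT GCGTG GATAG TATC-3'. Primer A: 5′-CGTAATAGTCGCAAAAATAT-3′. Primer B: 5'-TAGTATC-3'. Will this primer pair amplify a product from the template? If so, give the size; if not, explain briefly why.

No product — both primers anneal to the same strand and extend in the same direction.

Primer A (CGTAATAGTCGCAAAAATAT) matches the top strand at positions 1–20 (3' end points downstream).
Primer B (TAGTATC) also matches the top strand directly, at positions 28–34 — its reverse complement GATACTA is not present.
Both primers anneal to the bottom strand with 3' ends pointing the same way, so neither can prime synthesis back toward the other.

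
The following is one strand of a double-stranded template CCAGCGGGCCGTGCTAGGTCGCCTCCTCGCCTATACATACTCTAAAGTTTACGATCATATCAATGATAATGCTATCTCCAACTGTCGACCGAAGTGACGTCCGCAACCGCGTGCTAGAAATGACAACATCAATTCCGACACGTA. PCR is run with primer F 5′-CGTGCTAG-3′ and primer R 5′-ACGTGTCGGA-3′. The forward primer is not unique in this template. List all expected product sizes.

The forward primer CGTGCTAG matches the top strand at positions 10–17, 110–117.
The reverse primer's reverse complement is TCCGACACGT, matching at positions 134–143.
Each forward site pairs with the reverse site to give a product ending at position 143: sizes 134, 34 bp.

134 bp, 34 bp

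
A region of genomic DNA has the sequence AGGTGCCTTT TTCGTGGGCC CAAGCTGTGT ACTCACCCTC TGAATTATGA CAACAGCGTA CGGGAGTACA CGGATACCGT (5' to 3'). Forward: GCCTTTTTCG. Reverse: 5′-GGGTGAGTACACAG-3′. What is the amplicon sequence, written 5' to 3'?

5'-GCCTTTTTCGTGGGCCCAAGCTGTGTACTCACCC-3'

Scanning the template, GCCTTTTTCG occurs at positions 5–14; this primer anneals to the bottom strand there with its 3' end pointing downstream.
The reverse primer's reverse complement is CTGTGTACTCACCC, which matches the template at positions 25–38.
The product is the template from position 5 through 38 (34 bp).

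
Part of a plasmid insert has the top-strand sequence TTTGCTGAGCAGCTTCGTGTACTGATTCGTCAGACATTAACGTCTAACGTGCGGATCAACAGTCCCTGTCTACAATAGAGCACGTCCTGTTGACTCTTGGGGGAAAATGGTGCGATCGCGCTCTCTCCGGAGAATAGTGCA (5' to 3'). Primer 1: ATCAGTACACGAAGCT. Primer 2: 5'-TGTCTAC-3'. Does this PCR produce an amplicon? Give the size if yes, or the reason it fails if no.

No product — the primers' 3' ends point away from each other.

Primer 1 (ATCAGTACACGAAGCT) has reverse complement AGCTTCGTGTACTGAT, which matches the top strand at positions 11–26; primer 1 anneals to the top strand there with its 3' end pointing upstream toward position 11.
Primer 2 (TGTCTAC) matches the top strand directly at positions 67–73; it anneals to the bottom strand with its 3' end pointing downstream toward position 73.
The 3' ends diverge (primer 1 extends toward position 1, primer 2 toward position 141), so the primers never converge on a shared product.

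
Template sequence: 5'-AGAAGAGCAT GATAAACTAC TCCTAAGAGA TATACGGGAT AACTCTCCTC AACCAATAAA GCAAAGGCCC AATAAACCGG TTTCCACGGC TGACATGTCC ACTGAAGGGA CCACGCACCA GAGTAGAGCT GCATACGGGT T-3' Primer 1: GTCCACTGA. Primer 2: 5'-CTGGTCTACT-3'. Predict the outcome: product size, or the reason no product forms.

No product — primer 2 has no binding site in the template.

Primer 2 (CTGGTCTACT) does not match the top strand, and its reverse complement AGTAGACCAG does not match either.
With no annealing site for primer 2, no amplification occurs.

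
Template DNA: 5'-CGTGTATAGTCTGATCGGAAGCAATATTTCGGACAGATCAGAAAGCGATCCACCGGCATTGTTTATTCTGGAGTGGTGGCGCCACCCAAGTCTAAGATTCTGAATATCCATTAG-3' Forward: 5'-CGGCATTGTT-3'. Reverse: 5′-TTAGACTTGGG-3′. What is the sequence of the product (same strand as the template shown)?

Forward primer CGGCATTGTT is found on the top strand at positions 54–63.
The reverse primer's reverse complement is CCCAAGTCTAA, which matches the template at positions 85–95.
The product is the template from position 54 through 95 (42 bp).

5'-CGGCATTGTTTATTCTGGAGTGGTGGCGCCACCCAAGTCTAA-3'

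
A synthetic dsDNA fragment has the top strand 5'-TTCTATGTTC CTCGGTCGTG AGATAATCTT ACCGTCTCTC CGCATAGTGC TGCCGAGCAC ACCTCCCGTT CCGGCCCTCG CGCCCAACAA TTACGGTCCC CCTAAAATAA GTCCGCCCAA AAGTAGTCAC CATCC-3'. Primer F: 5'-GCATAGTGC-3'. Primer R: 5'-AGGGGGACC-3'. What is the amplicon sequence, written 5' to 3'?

Scanning the template, GCATAGTGC occurs at positions 42–50; this primer anneals to the bottom strand there with its 3' end pointing downstream.
The reverse primer's reverse complement is GGTCCCCCT, which matches the template at positions 95–103.
The product is the template from position 42 through 103 (62 bp).

5'-GCATAGTGCTGCCGAGCACACCTCCCGTTCCGGCCCTCGCGCCCAACAATTACGGTCCCCCT-3'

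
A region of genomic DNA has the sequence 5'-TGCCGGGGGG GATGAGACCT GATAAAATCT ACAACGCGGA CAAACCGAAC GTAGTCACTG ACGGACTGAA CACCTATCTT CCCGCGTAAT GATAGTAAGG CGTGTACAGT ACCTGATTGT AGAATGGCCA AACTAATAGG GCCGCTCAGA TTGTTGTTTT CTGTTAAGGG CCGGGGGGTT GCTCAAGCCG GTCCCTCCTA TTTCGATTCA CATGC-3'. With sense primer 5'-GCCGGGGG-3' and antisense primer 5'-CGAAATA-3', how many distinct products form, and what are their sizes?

The forward primer GCCGGGGG matches the top strand at positions 2–9, 170–177.
The reverse primer's reverse complement is TATTTCG, matching at positions 199–205.
Each forward site pairs with the reverse site to give a product ending at position 205: sizes 204, 36 bp.

Two products: 204 bp, 36 bp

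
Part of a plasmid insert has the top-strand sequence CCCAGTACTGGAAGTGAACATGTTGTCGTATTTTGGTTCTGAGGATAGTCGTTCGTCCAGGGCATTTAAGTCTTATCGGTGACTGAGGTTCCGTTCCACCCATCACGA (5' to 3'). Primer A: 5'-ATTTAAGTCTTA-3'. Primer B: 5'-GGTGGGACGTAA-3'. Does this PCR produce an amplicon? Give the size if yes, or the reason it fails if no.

Primer B (GGTGGGACGTAA) does not match the top strand, and its reverse complement TTACGTCCCACC does not match either.
With no annealing site for primer B, no amplification occurs.

No product — primer B has no binding site in the template.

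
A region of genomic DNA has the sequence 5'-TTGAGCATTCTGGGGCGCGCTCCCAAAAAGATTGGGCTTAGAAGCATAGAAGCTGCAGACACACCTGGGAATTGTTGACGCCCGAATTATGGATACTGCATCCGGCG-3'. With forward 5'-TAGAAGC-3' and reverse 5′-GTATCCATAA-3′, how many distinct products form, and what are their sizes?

The forward primer TAGAAGC matches the top strand at positions 39–45, 47–53.
The reverse primer's reverse complement is TTATGGATAC, matching at positions 87–96.
Each forward site pairs with the reverse site to give a product ending at position 96: sizes 58, 50 bp.

Two products: 58 bp, 50 bp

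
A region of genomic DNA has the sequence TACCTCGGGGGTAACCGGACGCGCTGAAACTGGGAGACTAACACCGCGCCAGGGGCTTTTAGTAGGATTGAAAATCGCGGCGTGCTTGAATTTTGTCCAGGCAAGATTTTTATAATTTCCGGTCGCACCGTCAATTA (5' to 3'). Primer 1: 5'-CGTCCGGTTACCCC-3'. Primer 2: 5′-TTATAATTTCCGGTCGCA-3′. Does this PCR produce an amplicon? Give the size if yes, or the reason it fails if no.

Primer 1 (CGTCCGGTTACCCC) has reverse complement GGGGTAACCGGACG, which matches the top strand at positions 8–21; primer 1 anneals to the top strand there with its 3' end pointing upstream toward position 8.
Primer 2 (TTATAATTTCCGGTCGCA) matches the top strand directly at positions 110–127; it anneals to the bottom strand with its 3' end pointing downstream toward position 127.
The 3' ends diverge (primer 1 extends toward position 1, primer 2 toward position 137), so the primers never converge on a shared product.

No product — the primers' 3' ends point away from each other.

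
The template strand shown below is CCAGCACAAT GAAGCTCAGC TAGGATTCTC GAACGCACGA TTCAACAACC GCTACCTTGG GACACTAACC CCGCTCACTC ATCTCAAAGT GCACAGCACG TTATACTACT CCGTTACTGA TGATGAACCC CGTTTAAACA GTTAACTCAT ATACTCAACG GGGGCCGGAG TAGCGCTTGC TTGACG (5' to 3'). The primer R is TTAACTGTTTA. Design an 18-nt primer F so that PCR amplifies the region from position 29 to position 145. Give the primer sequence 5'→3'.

5'-TCGAACGCACGATTCAAC-3'

The reverse primer's reverse complement TAAACAGTTAA matches the template at positions 135–145; the product starts at position 29.
The forward primer is identical to the top strand over positions 29–46: TCGAACGCACGATTCAAC.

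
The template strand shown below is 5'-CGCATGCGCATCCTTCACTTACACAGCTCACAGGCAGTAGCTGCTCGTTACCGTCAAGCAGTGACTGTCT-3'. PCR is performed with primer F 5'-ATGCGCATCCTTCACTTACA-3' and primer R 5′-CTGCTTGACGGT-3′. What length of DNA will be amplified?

The forward primer matches the template at positions 4–23.
The reverse primer's reverse complement is ACCGTCAAGCAG, which matches the template at positions 50–61.
The product runs from position 4 to position 61, so its length is 61 − 4 + 1 = 58 bp.

58 bp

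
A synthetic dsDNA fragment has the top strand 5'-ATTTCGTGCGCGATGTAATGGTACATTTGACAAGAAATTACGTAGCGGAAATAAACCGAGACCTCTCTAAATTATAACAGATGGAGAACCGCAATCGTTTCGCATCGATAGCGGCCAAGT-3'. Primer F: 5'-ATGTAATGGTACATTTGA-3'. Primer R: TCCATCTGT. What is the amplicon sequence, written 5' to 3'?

Forward primer ATGTAATGGTACATTTGA is found on the top strand at positions 13–30.
Reverse complement of the reverse primer: ACAGATGGA. This occurs on the top strand at positions 77–85.
The product is the template from position 13 through 85 (73 bp).

5'-ATGTAATGGTACATTTGACAAGAAATTACGTAGCGGAAATAAACCGAGACCTCTCTAAATTATAACAGATGGA-3'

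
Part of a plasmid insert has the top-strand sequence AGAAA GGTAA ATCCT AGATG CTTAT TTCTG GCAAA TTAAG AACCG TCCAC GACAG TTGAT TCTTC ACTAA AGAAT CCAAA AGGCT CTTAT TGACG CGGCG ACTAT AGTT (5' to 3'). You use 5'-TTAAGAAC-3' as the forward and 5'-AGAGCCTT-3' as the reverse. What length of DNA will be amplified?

The forward primer matches the template at positions 36–43.
Reverse complement of the reverse primer: AAGGCTCT. This occurs on the top strand at positions 80–87.
Amplicon spans positions 36–87: 52 bp.

52 bp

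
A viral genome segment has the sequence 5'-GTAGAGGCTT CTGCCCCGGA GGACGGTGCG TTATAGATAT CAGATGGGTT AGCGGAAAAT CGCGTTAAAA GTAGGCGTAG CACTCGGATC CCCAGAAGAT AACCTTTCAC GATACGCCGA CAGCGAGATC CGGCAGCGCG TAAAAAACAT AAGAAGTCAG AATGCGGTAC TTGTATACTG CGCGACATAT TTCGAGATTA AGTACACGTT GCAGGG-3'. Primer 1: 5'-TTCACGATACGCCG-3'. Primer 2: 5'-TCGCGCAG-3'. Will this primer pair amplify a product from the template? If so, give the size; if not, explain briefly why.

Primer 1 (TTCACGATACGCCG) matches the top strand at positions 106–119; it acts as a forward primer.
Primer 2's reverse complement is CTGCGCGA, matching the top strand at positions 178–185; it acts as a reverse primer.
The 3' ends face each other across positions 106–185, giving an 80 bp product.

Yes — an 80 bp product.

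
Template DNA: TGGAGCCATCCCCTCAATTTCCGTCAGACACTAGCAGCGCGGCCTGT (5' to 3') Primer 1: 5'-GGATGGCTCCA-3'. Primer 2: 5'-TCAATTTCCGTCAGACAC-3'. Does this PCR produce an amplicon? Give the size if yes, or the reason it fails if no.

No product — the primers' 3' ends point away from each other.

Primer 1 (GGATGGCTCCA) has reverse complement TGGAGCCATCC, which matches the top strand at positions 1–11; primer 1 anneals to the top strand there with its 3' end pointing upstream toward position 1.
Primer 2 (TCAATTTCCGTCAGACAC) matches the top strand directly at positions 14–31; it anneals to the bottom strand with its 3' end pointing downstream toward position 31.
The 3' ends diverge (primer 1 extends toward position 1, primer 2 toward position 47), so the primers never converge on a shared product.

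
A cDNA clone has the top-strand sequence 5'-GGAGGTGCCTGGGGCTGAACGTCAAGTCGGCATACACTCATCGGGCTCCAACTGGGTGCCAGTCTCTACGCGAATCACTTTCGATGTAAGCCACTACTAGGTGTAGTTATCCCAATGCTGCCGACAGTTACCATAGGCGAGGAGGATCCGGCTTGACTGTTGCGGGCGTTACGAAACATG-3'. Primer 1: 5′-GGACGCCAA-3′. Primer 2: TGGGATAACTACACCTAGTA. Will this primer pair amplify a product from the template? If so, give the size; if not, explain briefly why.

No product — primer 1 has no binding site in the template.

Primer 1 (GGACGCCAA) does not match the top strand, and its reverse complement TTGGCGTCC does not match either.
With no annealing site for primer 1, no amplification occurs.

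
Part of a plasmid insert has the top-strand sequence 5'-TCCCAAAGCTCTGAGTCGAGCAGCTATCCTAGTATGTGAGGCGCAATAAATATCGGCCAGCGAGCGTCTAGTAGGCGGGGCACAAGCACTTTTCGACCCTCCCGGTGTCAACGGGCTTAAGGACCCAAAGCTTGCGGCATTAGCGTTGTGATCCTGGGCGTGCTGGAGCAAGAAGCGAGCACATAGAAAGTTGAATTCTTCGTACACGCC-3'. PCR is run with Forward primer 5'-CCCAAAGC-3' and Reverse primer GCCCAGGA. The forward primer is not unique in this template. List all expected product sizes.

158 bp, 36 bp

The forward primer CCCAAAGC matches the top strand at positions 2–9, 124–131.
The reverse primer's reverse complement is TCCTGGGC, matching at positions 152–159.
Each forward site pairs with the reverse site to give a product ending at position 159: sizes 158, 36 bp.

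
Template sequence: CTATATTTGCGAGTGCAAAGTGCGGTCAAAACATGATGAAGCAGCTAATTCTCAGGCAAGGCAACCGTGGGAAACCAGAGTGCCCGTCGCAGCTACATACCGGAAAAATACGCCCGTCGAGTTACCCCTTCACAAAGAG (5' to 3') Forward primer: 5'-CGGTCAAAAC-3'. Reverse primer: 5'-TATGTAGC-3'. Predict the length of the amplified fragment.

77 bp

Forward primer CGGTCAAAAC is found on the top strand at positions 23–32.
The reverse primer's reverse complement is GCTACATA, which matches the template at positions 92–99.
Amplicon spans positions 23–99: 77 bp.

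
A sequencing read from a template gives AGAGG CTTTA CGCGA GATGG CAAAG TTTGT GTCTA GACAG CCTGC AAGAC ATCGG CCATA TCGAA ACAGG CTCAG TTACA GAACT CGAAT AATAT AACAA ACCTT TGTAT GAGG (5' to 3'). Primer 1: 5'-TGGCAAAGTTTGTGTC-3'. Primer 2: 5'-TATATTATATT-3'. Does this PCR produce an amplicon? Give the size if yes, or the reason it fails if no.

Primer 2 (TATATTATATT) does not match the top strand, and its reverse complement AATATAATATA does not match either.
With no annealing site for primer 2, no amplification occurs.

No product — primer 2 has no binding site in the template.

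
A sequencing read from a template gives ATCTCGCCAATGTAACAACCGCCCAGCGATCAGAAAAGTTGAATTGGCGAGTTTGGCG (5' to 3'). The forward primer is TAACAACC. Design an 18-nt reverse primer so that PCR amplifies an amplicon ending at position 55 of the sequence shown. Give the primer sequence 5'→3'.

5'-CAAACTCGCCAATTCAAC-3'

The forward primer binds at positions 13–20; the product's 3' end on the top strand is position 55.
The reverse primer anneals to the top strand over positions 38–55, i.e. to GTTGAATTGGCGAGTTTG.
Its sequence written 5'→3' is the reverse complement: CAAACTCGCCAATTCAAC.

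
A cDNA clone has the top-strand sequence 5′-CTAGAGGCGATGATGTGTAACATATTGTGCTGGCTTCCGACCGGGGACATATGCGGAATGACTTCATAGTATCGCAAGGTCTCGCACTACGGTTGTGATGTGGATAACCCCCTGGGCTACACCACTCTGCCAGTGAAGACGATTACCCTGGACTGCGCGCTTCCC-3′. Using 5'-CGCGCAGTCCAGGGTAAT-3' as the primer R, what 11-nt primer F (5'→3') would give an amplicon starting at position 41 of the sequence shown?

5'-CCGGGGACATA-3'

The reverse primer's reverse complement ATTACCCTGGACTGCGCG matches the template at positions 142–159; the product starts at position 41.
The forward primer is identical to the top strand over positions 41–51: CCGGGGACATA.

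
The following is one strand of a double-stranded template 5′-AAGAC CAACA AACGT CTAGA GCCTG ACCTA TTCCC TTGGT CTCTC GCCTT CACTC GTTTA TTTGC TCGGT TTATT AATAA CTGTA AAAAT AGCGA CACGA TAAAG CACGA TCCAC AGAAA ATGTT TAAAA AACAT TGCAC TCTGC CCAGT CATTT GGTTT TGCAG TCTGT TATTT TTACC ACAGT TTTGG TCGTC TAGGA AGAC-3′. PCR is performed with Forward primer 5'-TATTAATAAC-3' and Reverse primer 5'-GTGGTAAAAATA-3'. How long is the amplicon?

Scanning the template, TATTAATAAC occurs at positions 72–81; this primer anneals to the bottom strand there with its 3' end pointing downstream.
Taking the reverse complement of GTGGTAAAAATA gives TATTTTTACCAC, found at positions 171–182 on the template; the primer anneals here to the top strand with its 3' end pointing upstream.
The product runs from position 72 to position 182, so its length is 182 − 72 + 1 = 111 bp.

111 bp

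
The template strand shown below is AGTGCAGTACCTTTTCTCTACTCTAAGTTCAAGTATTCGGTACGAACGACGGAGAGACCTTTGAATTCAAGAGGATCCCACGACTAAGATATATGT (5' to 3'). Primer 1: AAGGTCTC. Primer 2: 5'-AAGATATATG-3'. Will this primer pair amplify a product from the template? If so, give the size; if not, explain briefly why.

No product — the primers' 3' ends point away from each other.

Primer 1 (AAGGTCTC) has reverse complement GAGACCTT, which matches the top strand at positions 54–61; primer 1 anneals to the top strand there with its 3' end pointing upstream toward position 54.
Primer 2 (AAGATATATG) matches the top strand directly at positions 86–95; it anneals to the bottom strand with its 3' end pointing downstream toward position 95.
The 3' ends diverge (primer 1 extends toward position 1, primer 2 toward position 96), so the primers never converge on a shared product.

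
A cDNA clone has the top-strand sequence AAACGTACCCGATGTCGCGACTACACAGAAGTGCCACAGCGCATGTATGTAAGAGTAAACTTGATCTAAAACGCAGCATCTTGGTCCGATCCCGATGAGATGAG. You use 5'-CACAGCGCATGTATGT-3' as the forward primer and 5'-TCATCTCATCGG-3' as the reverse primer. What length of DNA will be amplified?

69 bp

Forward primer CACAGCGCATGTATGT is found on the top strand at positions 35–50.
Reverse complement of the reverse primer: CCGATGAGATGA. This occurs on the top strand at positions 92–103.
Product length = (reverse-primer end) − (forward-primer start) + 1 = 103 − 35 + 1 = 69 bp.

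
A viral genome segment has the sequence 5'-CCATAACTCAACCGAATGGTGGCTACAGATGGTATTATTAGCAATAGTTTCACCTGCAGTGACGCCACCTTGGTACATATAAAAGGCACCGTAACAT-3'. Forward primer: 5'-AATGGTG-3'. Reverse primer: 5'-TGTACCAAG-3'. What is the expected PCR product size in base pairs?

Scanning the template, AATGGTG occurs at positions 15–21; this primer anneals to the bottom strand there with its 3' end pointing downstream.
Taking the reverse complement of TGTACCAAG gives CTTGGTACA, found at positions 69–77 on the template; the primer anneals here to the top strand with its 3' end pointing upstream.
Amplicon spans positions 15–77: 63 bp.

63 bp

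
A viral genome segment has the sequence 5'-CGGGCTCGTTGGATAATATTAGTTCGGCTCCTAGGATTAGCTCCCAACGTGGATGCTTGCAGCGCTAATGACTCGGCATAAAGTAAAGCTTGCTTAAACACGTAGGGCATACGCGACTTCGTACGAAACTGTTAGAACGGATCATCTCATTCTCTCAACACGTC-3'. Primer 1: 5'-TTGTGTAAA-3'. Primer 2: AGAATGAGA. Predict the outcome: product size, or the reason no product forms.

Primer 1 (TTGTGTAAA) does not match the top strand, and its reverse complement TTTACACAA does not match either.
With no annealing site for primer 1, no amplification occurs.

No product — primer 1 has no binding site in the template.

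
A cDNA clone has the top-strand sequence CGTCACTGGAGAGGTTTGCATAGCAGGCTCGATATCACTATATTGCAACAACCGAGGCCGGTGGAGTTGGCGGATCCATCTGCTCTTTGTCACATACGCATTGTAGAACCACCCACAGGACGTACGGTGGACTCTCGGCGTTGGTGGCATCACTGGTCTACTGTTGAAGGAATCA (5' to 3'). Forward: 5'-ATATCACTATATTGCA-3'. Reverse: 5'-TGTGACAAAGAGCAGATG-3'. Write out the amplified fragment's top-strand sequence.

Scanning the template, ATATCACTATATTGCA occurs at positions 32–47; this primer anneals to the bottom strand there with its 3' end pointing downstream.
Taking the reverse complement of TGTGACAAAGAGCAGATG gives CATCTGCTCTTTGTCACA, found at positions 77–94 on the template; the primer anneals here to the top strand with its 3' end pointing upstream.
The product is the template from position 32 through 94 (63 bp).

5'-ATATCACTATATTGCAACAACCGAGGCCGGTGGAGTTGGCGGATCCATCTGCTCTTTGTCACA-3'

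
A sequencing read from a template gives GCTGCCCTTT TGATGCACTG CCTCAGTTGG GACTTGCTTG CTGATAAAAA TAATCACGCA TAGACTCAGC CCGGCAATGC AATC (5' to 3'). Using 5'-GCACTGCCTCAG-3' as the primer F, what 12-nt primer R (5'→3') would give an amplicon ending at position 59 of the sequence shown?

5'-GCGTGATTATTT-3'

The forward primer binds at positions 15–26; the product's 3' end on the top strand is position 59.
The reverse primer anneals to the top strand over positions 48–59, i.e. to AAATAATCACGC.
Its sequence written 5'→3' is the reverse complement: GCGTGATTATTT.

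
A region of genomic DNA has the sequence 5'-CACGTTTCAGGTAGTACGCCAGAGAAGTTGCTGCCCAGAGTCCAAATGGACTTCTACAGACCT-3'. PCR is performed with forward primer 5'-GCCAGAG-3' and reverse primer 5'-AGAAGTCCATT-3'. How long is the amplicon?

38 bp

The forward primer matches the template at positions 18–24.
Taking the reverse complement of AGAAGTCCATT gives AATGGACTTCT, found at positions 45–55 on the template; the primer anneals here to the top strand with its 3' end pointing upstream.
The product runs from position 18 to position 55, so its length is 55 − 18 + 1 = 38 bp.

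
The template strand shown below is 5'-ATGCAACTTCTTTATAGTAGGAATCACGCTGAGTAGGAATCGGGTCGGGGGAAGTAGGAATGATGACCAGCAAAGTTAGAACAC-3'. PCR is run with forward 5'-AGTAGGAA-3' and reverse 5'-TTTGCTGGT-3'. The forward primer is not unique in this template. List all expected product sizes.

The forward primer AGTAGGAA matches the top strand at positions 16–23, 32–39, 53–60.
The reverse primer's reverse complement is ACCAGCAAA, matching at positions 66–74.
Each forward site pairs with the reverse site to give a product ending at position 74: sizes 59, 43, 22 bp.

59 bp, 43 bp, 22 bp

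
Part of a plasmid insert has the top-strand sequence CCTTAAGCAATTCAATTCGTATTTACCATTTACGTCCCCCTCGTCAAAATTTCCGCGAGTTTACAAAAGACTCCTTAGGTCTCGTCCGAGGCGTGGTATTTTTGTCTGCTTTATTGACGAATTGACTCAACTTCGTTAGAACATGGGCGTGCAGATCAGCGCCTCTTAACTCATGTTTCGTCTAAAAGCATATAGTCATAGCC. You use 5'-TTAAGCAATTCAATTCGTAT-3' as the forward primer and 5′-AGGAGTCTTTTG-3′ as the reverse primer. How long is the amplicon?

Scanning the template, TTAAGCAATTCAATTCGTAT occurs at positions 3–22; this primer anneals to the bottom strand there with its 3' end pointing downstream.
Reverse complement of the reverse primer: CAAAAGACTCCT. This occurs on the top strand at positions 64–75.
Product length = (reverse-primer end) − (forward-primer start) + 1 = 75 − 3 + 1 = 73 bp.

73 bp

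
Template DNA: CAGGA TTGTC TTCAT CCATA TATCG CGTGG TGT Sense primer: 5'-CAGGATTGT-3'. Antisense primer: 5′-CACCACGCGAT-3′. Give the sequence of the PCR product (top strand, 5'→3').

5'-CAGGATTGTCTTCATCCATATATCGCGTGGTG-3'

Scanning the template, CAGGATTGT occurs at positions 1–9; this primer anneals to the bottom strand there with its 3' end pointing downstream.
The reverse primer's reverse complement is ATCGCGTGGTG, which matches the template at positions 22–32.
The product is the template from position 1 through 32 (32 bp).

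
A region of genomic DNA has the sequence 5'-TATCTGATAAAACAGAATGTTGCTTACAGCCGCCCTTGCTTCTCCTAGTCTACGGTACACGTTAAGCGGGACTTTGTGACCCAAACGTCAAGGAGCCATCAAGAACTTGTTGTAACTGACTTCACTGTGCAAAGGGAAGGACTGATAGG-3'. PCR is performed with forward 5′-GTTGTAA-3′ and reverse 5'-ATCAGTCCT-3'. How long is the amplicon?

The forward primer matches the template at positions 109–115.
Taking the reverse complement of ATCAGTCCT gives AGGACTGAT, found at positions 138–146 on the template; the primer anneals here to the top strand with its 3' end pointing upstream.
The product runs from position 109 to position 146, so its length is 146 − 109 + 1 = 38 bp.

38 bp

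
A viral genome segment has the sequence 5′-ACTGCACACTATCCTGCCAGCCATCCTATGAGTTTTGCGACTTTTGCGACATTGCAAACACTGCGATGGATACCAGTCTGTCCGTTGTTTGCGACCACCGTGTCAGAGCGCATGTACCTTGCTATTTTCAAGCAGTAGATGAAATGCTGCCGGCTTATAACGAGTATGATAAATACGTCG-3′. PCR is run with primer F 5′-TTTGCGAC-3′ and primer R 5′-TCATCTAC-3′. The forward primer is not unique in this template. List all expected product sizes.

109 bp, 100 bp, 55 bp

The forward primer TTTGCGAC matches the top strand at positions 34–41, 43–50, 88–95.
The reverse primer's reverse complement is GTAGATGA, matching at positions 135–142.
Each forward site pairs with the reverse site to give a product ending at position 142: sizes 109, 100, 55 bp.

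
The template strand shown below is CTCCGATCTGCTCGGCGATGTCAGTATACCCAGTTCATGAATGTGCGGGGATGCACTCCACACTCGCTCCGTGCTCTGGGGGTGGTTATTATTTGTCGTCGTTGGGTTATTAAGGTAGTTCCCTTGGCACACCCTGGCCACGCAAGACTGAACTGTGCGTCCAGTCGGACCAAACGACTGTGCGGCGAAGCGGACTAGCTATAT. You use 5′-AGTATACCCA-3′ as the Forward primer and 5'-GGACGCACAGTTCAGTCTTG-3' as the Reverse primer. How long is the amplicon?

140 bp

Forward primer AGTATACCCA is found on the top strand at positions 23–32.
The reverse primer's reverse complement is CAAGACTGAACTGTGCGTCC, which matches the template at positions 143–162.
The product runs from position 23 to position 162, so its length is 162 − 23 + 1 = 140 bp.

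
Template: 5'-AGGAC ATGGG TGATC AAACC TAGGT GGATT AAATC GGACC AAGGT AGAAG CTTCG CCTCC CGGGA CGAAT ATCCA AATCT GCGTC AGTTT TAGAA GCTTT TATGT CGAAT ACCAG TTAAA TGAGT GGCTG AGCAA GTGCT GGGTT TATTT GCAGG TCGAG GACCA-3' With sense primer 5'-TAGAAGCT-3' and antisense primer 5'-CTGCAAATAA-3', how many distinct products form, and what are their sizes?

Two products: 110 bp, 64 bp

The forward primer TAGAAGCT matches the top strand at positions 45–52, 91–98.
The reverse primer's reverse complement is TTATTTGCAG, matching at positions 145–154.
Each forward site pairs with the reverse site to give a product ending at position 154: sizes 110, 64 bp.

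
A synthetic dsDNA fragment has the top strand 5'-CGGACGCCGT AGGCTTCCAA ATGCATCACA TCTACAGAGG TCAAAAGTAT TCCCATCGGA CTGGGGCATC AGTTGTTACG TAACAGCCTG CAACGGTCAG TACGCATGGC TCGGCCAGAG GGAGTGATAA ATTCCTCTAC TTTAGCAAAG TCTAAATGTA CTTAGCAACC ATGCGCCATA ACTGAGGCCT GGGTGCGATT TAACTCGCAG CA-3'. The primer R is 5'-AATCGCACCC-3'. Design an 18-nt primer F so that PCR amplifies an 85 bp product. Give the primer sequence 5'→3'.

The reverse primer's reverse complement GGGTGCGATT matches the template at positions 191–200, so the product ends at position 200.
An 85 bp product then starts at position 200 − 85 + 1 = 116.
The forward primer is identical to the top strand there: CAGAGGGAGTGATAAATT.

5'-CAGAGGGAGTGATAAATT-3'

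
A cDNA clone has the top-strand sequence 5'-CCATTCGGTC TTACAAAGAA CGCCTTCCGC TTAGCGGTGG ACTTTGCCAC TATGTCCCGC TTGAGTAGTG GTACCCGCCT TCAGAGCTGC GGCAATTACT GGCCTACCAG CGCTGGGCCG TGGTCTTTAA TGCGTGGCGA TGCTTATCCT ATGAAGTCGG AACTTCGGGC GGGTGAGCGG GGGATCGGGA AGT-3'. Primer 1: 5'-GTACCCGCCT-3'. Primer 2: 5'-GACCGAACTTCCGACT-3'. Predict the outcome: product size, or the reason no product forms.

Primer 2 (GACCGAACTTCCGACT) does not match the top strand, and its reverse complement AGTCGGAAGTTCGGTC does not match either.
With no annealing site for primer 2, no amplification occurs.

No product — primer 2 has no binding site in the template.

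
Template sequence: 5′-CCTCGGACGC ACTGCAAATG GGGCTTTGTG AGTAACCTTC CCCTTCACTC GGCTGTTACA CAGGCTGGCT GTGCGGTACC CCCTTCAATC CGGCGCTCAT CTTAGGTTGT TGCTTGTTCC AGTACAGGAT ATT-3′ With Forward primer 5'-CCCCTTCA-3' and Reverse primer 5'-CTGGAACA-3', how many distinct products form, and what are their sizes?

Two products: 83 bp, 43 bp

The forward primer CCCCTTCA matches the top strand at positions 40–47, 80–87.
The reverse primer's reverse complement is TGTTCCAG, matching at positions 115–122.
Each forward site pairs with the reverse site to give a product ending at position 122: sizes 83, 43 bp.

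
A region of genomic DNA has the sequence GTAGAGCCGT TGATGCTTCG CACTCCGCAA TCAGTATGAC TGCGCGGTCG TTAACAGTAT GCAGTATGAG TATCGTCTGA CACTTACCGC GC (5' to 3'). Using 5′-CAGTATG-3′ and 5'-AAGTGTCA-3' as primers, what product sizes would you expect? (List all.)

54 bp, 31 bp, 24 bp

The forward primer CAGTATG matches the top strand at positions 32–38, 55–61, 62–68.
The reverse primer's reverse complement is TGACACTT, matching at positions 78–85.
Each forward site pairs with the reverse site to give a product ending at position 85: sizes 54, 31, 24 bp.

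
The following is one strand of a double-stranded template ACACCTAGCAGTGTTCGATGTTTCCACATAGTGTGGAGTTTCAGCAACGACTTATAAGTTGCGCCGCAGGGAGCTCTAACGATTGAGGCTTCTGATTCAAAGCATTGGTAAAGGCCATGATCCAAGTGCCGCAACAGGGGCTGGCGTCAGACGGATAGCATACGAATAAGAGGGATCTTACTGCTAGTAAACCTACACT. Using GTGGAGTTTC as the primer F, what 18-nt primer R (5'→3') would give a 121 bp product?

5'-CGTCTGACGCCAGCCCCT-3'

The forward primer binds at positions 33–42, so a 121 bp product ends at position 33 + 121 − 1 = 153.
The reverse primer anneals to the top strand over positions 136–153, i.e. to AGGGGCTGGCGTCAGACG.
Its sequence written 5'→3' is the reverse complement: CGTCTGACGCCAGCCCCT.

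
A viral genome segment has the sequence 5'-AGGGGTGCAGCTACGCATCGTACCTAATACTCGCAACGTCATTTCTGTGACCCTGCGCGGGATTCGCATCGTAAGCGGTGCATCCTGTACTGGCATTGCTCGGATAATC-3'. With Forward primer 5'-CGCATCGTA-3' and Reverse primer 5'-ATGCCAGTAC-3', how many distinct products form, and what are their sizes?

The forward primer CGCATCGTA matches the top strand at positions 14–22, 65–73.
The reverse primer's reverse complement is GTACTGGCAT, matching at positions 87–96.
Each forward site pairs with the reverse site to give a product ending at position 96: sizes 83, 32 bp.

Two products: 83 bp, 32 bp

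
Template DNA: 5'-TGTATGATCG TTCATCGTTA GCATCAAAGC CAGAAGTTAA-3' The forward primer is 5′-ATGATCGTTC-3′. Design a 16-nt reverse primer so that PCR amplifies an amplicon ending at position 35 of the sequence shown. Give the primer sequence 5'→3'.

5'-TTCTGGCTTTGATGCT-3'

The forward primer binds at positions 4–13; the product's 3' end on the top strand is position 35.
The reverse primer anneals to the top strand over positions 20–35, i.e. to AGCATCAAAGCCAGAA.
Its sequence written 5'→3' is the reverse complement: TTCTGGCTTTGATGCT.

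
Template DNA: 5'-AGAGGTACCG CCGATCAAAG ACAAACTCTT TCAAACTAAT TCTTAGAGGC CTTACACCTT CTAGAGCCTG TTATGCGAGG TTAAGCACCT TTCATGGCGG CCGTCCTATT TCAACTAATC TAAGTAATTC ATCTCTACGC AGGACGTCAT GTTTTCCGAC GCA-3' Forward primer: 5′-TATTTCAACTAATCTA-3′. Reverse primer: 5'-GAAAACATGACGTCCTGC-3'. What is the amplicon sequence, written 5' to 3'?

The forward primer matches the template at positions 107–122.
Taking the reverse complement of GAAAACATGACGTCCTGC gives GCAGGACGTCATGTTTTC, found at positions 139–156 on the template; the primer anneals here to the top strand with its 3' end pointing upstream.
The product is the template from position 107 through 156 (50 bp).

5'-TATTTCAACTAATCTAAGTAATTCATCTCTACGCAGGACGTCATGTTTTC-3'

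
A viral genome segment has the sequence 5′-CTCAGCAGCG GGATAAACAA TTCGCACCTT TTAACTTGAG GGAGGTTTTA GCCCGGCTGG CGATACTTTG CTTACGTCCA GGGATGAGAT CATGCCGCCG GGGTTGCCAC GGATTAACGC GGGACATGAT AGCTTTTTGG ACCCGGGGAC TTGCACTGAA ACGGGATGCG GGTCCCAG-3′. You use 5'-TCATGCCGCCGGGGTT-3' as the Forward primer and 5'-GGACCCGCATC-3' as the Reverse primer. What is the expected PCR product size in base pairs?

The forward primer matches the template at positions 90–105.
Taking the reverse complement of GGACCCGCATC gives GATGCGGGTCC, found at positions 165–175 on the template; the primer anneals here to the top strand with its 3' end pointing upstream.
The product runs from position 90 to position 175, so its length is 175 − 90 + 1 = 86 bp.

86 bp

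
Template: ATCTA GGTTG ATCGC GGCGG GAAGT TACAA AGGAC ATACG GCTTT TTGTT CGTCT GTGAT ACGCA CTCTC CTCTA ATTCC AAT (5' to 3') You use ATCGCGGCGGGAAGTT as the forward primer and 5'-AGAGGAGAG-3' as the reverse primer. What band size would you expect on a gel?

64 bp

Forward primer ATCGCGGCGGGAAGTT is found on the top strand at positions 11–26.
Reverse complement of the reverse primer: CTCTCCTCT. This occurs on the top strand at positions 66–74.
Product length = (reverse-primer end) − (forward-primer start) + 1 = 74 − 11 + 1 = 64 bp.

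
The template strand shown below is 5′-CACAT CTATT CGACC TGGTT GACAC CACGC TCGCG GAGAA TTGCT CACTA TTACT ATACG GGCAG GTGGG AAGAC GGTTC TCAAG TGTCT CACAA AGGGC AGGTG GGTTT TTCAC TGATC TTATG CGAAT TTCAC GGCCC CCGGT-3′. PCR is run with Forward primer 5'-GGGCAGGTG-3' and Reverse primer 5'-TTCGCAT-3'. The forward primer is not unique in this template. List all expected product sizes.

The forward primer GGGCAGGTG matches the top strand at positions 60–68, 97–105.
The reverse primer's reverse complement is ATGCGAA, matching at positions 123–129.
Each forward site pairs with the reverse site to give a product ending at position 129: sizes 70, 33 bp.

70 bp, 33 bp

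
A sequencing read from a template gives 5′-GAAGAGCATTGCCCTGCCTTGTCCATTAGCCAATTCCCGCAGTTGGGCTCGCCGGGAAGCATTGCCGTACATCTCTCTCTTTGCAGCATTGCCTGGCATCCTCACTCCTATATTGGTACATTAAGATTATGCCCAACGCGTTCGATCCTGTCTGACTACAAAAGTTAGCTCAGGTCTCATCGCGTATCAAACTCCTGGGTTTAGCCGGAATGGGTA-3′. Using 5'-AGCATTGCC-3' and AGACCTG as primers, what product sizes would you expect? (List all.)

The forward primer AGCATTGCC matches the top strand at positions 5–13, 58–66, 85–93.
The reverse primer's reverse complement is CAGGTCT, matching at positions 171–177.
Each forward site pairs with the reverse site to give a product ending at position 177: sizes 173, 120, 93 bp.

173 bp, 120 bp, 93 bp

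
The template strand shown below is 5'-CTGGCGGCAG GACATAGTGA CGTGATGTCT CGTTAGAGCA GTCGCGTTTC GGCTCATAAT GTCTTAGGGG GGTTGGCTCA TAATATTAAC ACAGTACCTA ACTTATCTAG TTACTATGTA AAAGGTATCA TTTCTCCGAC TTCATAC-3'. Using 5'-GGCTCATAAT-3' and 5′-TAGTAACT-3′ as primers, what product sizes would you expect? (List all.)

66 bp, 42 bp

The forward primer GGCTCATAAT matches the top strand at positions 51–60, 75–84.
The reverse primer's reverse complement is AGTTACTA, matching at positions 109–116.
Each forward site pairs with the reverse site to give a product ending at position 116: sizes 66, 42 bp.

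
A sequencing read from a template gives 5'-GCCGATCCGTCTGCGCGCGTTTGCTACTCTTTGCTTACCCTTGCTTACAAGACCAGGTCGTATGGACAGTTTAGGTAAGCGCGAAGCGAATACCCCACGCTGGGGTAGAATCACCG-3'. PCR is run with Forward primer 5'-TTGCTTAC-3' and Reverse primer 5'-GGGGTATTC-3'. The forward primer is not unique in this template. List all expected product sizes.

66 bp, 56 bp

The forward primer TTGCTTAC matches the top strand at positions 31–38, 41–48.
The reverse primer's reverse complement is GAATACCCC, matching at positions 88–96.
Each forward site pairs with the reverse site to give a product ending at position 96: sizes 66, 56 bp.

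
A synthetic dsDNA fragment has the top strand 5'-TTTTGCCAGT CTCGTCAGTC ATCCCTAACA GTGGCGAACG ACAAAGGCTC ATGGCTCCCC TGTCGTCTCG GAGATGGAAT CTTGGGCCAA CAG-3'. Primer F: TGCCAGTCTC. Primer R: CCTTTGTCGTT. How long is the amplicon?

44 bp

Scanning the template, TGCCAGTCTC occurs at positions 4–13; this primer anneals to the bottom strand there with its 3' end pointing downstream.
Taking the reverse complement of CCTTTGTCGTT gives AACGACAAAGG, found at positions 37–47 on the template; the primer anneals here to the top strand with its 3' end pointing upstream.
The product runs from position 4 to position 47, so its length is 47 − 4 + 1 = 44 bp.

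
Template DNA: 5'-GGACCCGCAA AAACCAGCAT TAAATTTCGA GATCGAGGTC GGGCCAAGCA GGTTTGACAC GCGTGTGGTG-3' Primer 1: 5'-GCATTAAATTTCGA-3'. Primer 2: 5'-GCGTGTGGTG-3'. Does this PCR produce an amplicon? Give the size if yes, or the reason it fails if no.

Primer 1 (GCATTAAATTTCGA) matches the top strand at positions 17–30 (3' end points downstream).
Primer 2 (GCGTGTGGTG) also matches the top strand directly, at positions 61–70 — its reverse complement CACCACACGC is not present.
Both primers anneal to the bottom strand with 3' ends pointing the same way, so neither can prime synthesis back toward the other.

No product — both primers anneal to the same strand and extend in the same direction.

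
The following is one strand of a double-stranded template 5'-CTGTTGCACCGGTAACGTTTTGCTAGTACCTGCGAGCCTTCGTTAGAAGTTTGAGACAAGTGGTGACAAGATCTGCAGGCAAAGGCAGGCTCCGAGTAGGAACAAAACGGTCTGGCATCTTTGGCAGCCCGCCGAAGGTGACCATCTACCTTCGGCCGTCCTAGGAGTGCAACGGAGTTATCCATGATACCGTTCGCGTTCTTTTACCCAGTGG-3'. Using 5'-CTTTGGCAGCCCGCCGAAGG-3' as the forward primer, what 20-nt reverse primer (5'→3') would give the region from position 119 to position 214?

5'-CCACTGGGTAAAAGAACGCG-3'

The product's 3' end on the top strand is position 214.
The reverse primer anneals to the top strand over positions 195–214, i.e. to CGCGTTCTTTTACCCAGTGG.
Its sequence written 5'→3' is the reverse complement: CCACTGGGTAAAAGAACGCG.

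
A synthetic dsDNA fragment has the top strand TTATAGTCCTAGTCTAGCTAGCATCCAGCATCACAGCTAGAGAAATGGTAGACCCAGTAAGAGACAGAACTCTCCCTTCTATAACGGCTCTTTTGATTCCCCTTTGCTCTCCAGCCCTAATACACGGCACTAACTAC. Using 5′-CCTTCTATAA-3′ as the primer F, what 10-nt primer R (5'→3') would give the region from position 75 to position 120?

The product's 3' end on the top strand is position 120.
The reverse primer anneals to the top strand over positions 111–120, i.e. to CCAGCCCTAA.
Its sequence written 5'→3' is the reverse complement: TTAGGGCTGG.

5'-TTAGGGCTGG-3'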